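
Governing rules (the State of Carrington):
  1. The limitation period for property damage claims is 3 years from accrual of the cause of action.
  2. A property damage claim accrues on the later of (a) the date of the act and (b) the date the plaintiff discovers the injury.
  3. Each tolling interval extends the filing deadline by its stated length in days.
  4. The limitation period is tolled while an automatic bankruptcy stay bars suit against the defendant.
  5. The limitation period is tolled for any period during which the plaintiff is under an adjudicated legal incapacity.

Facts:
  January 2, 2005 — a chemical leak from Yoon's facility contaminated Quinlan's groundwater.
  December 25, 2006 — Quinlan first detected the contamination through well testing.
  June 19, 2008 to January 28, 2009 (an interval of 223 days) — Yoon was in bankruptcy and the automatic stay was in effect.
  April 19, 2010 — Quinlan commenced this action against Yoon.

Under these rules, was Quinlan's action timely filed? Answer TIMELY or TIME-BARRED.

Because discovery on December 25, 2006 post-dates the January 2, 2005 act, accrual under the later-of rule falls on December 25, 2006.
The untolled deadline — 3 years after December 25, 2006 — is December 25, 2009.
Because the automatic bankruptcy stay ran from June 19, 2008 to January 28, 2009, the deadline is extended by 223 days to August 5, 2010.
Quinlan filed on April 19, 2010, before the August 5, 2010 deadline, so the action is timely.

TIMELY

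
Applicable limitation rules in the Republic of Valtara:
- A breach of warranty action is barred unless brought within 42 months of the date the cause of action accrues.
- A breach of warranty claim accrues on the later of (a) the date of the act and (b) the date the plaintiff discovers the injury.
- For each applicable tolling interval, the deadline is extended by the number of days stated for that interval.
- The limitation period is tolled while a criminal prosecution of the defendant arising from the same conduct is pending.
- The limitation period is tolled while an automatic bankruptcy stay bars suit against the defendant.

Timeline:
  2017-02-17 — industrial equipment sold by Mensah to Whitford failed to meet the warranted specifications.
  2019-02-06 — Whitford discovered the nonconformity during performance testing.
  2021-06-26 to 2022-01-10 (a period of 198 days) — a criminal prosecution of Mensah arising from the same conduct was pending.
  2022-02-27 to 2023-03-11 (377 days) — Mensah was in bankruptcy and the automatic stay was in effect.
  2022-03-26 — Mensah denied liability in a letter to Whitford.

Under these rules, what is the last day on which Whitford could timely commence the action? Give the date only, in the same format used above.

The claim accrued on 2019-02-06 — the later of the 2017-02-17 act and the 2019-02-06 discovery.
The untolled deadline — 42 months after 2019-02-06 — is 2022-08-06.
The pending criminal prosecution from 2021-06-26 to 2022-01-10 tolled the period for 198 days, extending the deadline to 2023-02-20.
The automatic bankruptcy stay from 2022-02-27 to 2023-03-11 tolled the period for 377 days, extending the deadline to 2024-03-03.
The other events in the timeline have no effect on the limitation period under the stated rules.

2024-03-03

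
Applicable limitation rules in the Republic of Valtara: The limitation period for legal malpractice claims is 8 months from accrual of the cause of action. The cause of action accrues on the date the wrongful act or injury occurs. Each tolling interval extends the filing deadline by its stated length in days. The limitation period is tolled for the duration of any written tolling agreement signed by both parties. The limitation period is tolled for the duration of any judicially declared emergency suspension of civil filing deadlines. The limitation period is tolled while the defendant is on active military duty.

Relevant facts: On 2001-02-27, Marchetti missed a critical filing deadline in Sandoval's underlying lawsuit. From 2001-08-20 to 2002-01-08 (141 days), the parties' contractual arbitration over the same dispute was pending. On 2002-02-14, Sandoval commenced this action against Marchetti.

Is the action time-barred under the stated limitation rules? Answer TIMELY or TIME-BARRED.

The limitation period began to run on 2001-02-27.
8 months from 2001-02-27 is 2001-10-27.
The pending related arbitration from 2001-08-20 to 2002-01-08 does not toll the period, because no stated rule makes a pending arbitration a tolling event.
The 2002-02-14 filing falls after the 2001-10-27 deadline; the claim is time-barred.

TIME-BARRED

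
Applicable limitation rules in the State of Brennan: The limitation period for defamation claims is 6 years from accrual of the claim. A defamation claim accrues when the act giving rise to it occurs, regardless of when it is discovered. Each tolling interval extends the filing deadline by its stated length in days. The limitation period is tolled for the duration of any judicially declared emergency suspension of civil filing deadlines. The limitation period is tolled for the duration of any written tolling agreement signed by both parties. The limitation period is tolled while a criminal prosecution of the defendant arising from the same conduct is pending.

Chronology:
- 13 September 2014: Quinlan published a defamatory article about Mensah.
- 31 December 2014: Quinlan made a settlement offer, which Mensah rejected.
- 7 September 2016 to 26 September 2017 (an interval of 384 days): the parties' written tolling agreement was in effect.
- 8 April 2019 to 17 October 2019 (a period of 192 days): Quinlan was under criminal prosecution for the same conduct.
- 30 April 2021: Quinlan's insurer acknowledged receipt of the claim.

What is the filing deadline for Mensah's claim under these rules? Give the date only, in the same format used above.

The claim accrued on 13 September 2014, the date of the act.
The untolled deadline — 6 years after 13 September 2014 — is 13 September 2020.
Because the written tolling agreement ran from 7 September 2016 to 26 September 2017, the deadline is extended by 384 days to 2 October 2021.
The period was tolled for 192 days by the pending criminal prosecution (8 April 2019 to 17 October 2019), pushing the deadline to 12 April 2022.
None of the other events listed affects the running of the period under the stated rules.

12 April 2022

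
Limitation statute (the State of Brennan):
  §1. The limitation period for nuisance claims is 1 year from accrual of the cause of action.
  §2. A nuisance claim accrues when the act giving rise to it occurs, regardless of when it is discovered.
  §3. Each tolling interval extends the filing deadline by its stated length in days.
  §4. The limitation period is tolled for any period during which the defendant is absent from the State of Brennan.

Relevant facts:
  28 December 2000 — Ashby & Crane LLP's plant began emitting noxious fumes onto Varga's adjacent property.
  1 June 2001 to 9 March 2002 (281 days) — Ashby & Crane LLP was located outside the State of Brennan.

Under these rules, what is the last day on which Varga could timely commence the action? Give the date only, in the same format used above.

5 October 2002

The claim accrued on 28 December 2000, when the wrongful act occurred.
Adding the 1 year base period to 28 December 2000 gives a deadline of 28 December 2001, before any tolling.
The defendant's absence from the jurisdiction from 1 June 2001 to 9 March 2002 tolled the period for 281 days, extending the deadline to 5 October 2002.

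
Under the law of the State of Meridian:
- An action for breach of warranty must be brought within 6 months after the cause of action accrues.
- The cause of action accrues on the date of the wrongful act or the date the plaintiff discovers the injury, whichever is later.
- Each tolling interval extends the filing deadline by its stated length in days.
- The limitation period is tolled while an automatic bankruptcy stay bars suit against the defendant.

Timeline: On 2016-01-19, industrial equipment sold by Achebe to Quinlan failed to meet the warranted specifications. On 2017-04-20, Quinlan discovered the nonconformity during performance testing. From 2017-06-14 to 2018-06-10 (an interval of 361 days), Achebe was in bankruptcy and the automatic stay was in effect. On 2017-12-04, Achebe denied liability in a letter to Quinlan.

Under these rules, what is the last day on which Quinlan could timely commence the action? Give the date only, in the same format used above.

Because discovery on 2017-04-20 post-dates the 2016-01-19 act, accrual under the later-of rule falls on 2017-04-20.
Adding the 6 months base period to 2017-04-20 gives a deadline of 2017-10-20, before any tolling.
The automatic bankruptcy stay from 2017-06-14 to 2018-06-10 tolled the period for 361 days, extending the deadline to 2018-10-16.
None of the other events listed affects the running of the period under the stated rules.

2018-10-16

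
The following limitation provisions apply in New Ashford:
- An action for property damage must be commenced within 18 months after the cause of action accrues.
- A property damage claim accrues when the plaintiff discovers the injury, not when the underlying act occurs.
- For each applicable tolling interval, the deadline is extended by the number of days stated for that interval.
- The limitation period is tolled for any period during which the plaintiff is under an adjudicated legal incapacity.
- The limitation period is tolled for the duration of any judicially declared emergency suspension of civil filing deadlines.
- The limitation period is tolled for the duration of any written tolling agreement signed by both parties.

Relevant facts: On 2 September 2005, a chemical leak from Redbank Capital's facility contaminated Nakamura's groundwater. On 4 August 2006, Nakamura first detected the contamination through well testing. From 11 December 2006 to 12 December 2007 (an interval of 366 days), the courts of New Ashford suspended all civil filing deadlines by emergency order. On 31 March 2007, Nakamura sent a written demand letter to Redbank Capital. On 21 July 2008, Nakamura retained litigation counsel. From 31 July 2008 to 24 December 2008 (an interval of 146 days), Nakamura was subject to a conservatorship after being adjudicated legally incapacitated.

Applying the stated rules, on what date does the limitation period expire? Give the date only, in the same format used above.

Accrual is tied to discovery, so the period began on 4 August 2006 rather than on 2 September 2005 when the act occurred.
18 months from 4 August 2006 is 4 February 2008.
The emergency suspension of filing deadlines from 11 December 2006 to 12 December 2007 tolled the period for 366 days, extending the deadline to 4 February 2009.
Because the plaintiff's legal incapacity ran from 31 July 2008 to 24 December 2008, the deadline is extended by 146 days to 30 June 2009.
Nothing else in the chronology tolls or restarts the period.

30 June 2009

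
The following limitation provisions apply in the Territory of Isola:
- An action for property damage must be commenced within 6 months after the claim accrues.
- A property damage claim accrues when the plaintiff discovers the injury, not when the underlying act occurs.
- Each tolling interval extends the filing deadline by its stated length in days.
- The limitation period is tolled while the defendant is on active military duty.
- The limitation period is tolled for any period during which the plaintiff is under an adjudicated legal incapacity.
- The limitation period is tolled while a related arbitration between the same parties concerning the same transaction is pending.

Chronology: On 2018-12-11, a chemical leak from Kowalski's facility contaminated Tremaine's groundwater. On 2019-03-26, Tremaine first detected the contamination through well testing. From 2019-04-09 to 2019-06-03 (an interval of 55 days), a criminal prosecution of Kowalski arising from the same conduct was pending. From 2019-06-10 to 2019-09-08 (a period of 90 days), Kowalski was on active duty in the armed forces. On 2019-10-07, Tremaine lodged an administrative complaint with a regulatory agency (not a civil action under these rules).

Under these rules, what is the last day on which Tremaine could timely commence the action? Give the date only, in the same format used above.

The claim did not accrue until Tremaine discovered the injury on 2019-03-26; the 2018-12-11 act date does not start the clock under the stated rule.
6 months from 2019-03-26 is 2019-09-26.
Because the defendant's active military service ran from 2019-06-10 to 2019-09-08, the deadline is extended by 90 days to 2019-12-25.
Although a criminal prosecution ran from 2019-04-09 to 2019-06-03, the stated rules do not make that a tolling event, so it is disregarded.
The other events in the timeline have no effect on the limitation period under the stated rules.

2019-12-25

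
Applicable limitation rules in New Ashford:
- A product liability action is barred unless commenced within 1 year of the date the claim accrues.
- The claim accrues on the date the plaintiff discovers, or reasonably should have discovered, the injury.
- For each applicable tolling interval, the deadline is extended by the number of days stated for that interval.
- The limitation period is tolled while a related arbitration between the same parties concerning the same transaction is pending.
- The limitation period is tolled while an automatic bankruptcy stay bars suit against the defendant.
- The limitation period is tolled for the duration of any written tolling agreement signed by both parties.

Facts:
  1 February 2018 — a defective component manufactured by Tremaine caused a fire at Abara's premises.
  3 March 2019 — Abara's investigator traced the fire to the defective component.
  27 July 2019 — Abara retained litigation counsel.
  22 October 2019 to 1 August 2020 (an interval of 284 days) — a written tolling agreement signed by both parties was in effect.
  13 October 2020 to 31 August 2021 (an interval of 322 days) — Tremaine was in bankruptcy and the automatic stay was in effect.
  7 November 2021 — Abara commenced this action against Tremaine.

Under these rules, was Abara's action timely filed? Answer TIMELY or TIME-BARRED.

The claim did not accrue until Abara discovered the injury on 3 March 2019; the 1 February 2018 act date does not start the clock under the stated rule.
The untolled deadline — 1 year after 3 March 2019 — is 3 March 2020.
The period was tolled for 284 days by the written tolling agreement (22 October 2019 to 1 August 2020), pushing the deadline to 12 December 2020.
The automatic bankruptcy stay from 13 October 2020 to 31 August 2021 tolled the period for 322 days, extending the deadline to 30 October 2021.
None of the other events listed affects the running of the period under the stated rules.
Abara filed on 7 November 2021, after the 30 October 2021 deadline, so the action is time-barred.

TIME-BARRED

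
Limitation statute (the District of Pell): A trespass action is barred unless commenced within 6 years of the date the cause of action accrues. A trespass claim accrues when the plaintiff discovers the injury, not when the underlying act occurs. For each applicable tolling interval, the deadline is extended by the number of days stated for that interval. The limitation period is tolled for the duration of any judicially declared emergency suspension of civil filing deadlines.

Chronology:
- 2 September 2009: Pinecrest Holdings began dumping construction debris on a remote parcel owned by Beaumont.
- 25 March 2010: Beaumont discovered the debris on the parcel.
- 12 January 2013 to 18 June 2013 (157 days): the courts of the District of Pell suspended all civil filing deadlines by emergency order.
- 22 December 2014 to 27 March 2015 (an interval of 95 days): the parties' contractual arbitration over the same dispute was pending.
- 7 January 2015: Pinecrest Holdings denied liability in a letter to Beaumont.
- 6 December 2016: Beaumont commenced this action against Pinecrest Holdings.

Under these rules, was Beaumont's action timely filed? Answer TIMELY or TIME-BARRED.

TIME-BARRED

Accrual is tied to discovery, so the period began on 25 March 2010 rather than on 2 September 2009 when the act occurred.
Adding the 6 years base period to 25 March 2010 gives a deadline of 25 March 2016, before any tolling.
Because the emergency suspension of filing deadlines ran from 12 January 2013 to 18 June 2013, the deadline is extended by 157 days to 29 August 2016.
Although a pending arbitration ran from 22 December 2014 to 27 March 2015, the stated rules do not make that a tolling event, so it is disregarded.
Nothing else in the chronology tolls or restarts the period.
Beaumont filed on 6 December 2016, after the 29 August 2016 deadline, so the action is time-barred.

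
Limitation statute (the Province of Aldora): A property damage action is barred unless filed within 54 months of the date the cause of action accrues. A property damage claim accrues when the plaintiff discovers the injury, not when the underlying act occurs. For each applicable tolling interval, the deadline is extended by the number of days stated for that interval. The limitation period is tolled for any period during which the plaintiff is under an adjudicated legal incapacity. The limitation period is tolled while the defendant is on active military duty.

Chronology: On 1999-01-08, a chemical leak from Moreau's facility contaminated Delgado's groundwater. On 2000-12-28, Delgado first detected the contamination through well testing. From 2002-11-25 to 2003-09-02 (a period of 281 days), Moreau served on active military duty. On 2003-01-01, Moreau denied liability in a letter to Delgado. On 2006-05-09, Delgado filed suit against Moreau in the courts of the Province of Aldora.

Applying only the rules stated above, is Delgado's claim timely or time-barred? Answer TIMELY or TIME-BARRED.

Under the discovery rule, the claim accrued on 2000-12-28, when Delgado discovered the injury — not on the 1999-01-08 date of the underlying act.
54 months from 2000-12-28 is 2005-06-28.
The defendant's active military service from 2002-11-25 to 2003-09-02 tolled the period for 281 days, extending the deadline to 2006-04-05.
None of the other events listed affects the running of the period under the stated rules.
The 2006-05-09 filing falls after the 2006-04-05 deadline; the claim is time-barred.

TIME-BARRED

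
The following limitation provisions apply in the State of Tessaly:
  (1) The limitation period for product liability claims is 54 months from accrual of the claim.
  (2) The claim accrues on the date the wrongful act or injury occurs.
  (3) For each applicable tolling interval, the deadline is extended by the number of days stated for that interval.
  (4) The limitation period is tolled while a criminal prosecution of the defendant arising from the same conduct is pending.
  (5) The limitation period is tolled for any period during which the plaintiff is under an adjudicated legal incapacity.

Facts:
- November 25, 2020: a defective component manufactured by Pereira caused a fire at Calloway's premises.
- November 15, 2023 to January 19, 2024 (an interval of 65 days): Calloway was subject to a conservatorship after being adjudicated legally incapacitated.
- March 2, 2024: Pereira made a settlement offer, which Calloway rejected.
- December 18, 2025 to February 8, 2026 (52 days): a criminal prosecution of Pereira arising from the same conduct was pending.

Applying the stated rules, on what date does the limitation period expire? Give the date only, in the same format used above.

July 29, 2025

The limitation period began to run on November 25, 2020.
54 months from November 25, 2020 is May 25, 2025.
Because the plaintiff's legal incapacity ran from November 15, 2023 to January 19, 2024, the deadline is extended by 65 days to July 29, 2025.
By the time the pending criminal prosecution began on December 18, 2025, the limitation period had already expired on July 29, 2025; that interval cannot revive it.
The other events in the timeline have no effect on the limitation period under the stated rules.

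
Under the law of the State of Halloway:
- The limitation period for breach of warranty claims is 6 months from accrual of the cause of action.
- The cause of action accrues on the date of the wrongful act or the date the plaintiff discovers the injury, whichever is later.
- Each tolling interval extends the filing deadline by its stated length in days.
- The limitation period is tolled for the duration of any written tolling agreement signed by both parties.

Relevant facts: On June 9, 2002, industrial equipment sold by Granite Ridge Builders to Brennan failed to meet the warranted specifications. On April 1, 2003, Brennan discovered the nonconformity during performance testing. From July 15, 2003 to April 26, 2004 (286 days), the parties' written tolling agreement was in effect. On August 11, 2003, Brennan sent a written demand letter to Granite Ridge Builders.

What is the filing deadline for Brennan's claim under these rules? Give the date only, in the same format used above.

July 13, 2004

The claim accrued on April 1, 2003 — the later of the June 9, 2002 act and the April 1, 2003 discovery.
6 months from April 1, 2003 is October 1, 2003.
Because the written tolling agreement ran from July 15, 2003 to April 26, 2004, the deadline is extended by 286 days to July 13, 2004.
None of the other events listed affects the running of the period under the stated rules.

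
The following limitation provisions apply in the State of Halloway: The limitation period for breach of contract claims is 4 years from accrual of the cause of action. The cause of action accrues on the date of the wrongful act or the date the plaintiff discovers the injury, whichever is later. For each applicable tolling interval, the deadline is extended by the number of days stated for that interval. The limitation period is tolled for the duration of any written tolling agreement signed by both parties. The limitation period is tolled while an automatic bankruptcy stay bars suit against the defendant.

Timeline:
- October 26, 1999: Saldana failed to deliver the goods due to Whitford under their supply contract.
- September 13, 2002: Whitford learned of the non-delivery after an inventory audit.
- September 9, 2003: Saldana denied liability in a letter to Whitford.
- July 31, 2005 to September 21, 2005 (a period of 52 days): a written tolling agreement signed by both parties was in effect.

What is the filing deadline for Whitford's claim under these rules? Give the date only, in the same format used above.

November 4, 2006

Because discovery on September 13, 2002 post-dates the October 26, 1999 act, accrual under the later-of rule falls on September 13, 2002.
4 years from September 13, 2002 is September 13, 2006.
The period was tolled for 52 days by the written tolling agreement (July 31, 2005 to September 21, 2005), pushing the deadline to November 4, 2006.
The other events in the timeline have no effect on the limitation period under the stated rules.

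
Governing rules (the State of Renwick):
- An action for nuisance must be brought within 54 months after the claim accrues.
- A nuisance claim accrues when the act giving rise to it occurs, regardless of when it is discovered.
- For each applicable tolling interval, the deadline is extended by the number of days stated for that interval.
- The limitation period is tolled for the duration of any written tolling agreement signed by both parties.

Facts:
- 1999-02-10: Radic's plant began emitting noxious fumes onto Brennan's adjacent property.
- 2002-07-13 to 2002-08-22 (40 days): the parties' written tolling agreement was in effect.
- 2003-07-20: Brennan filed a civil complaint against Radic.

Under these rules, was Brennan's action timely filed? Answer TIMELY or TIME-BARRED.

TIMELY

The claim accrued on 1999-02-10, when the wrongful act occurred.
Adding the 54 months base period to 1999-02-10 gives a deadline of 2003-08-10, before any tolling.
The written tolling agreement from 2002-07-13 to 2002-08-22 tolled the period for 40 days, extending the deadline to 2003-09-19.
Brennan filed on 2003-07-20, before the 2003-09-19 deadline, so the action is timely.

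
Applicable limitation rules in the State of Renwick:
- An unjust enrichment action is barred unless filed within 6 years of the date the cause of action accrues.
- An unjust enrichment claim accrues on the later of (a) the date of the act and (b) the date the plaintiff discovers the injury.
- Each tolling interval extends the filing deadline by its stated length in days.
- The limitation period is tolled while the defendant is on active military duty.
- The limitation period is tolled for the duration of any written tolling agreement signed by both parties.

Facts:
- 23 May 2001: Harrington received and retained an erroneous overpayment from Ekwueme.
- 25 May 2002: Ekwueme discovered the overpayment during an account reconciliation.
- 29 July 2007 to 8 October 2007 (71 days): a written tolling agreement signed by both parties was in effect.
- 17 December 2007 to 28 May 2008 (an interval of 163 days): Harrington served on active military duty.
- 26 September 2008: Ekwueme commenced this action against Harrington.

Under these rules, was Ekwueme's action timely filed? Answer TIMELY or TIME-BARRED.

TIMELY

Because discovery on 25 May 2002 post-dates the 23 May 2001 act, accrual under the later-of rule falls on 25 May 2002.
The untolled deadline — 6 years after 25 May 2002 — is 25 May 2008.
The period was tolled for 71 days by the written tolling agreement (29 July 2007 to 8 October 2007), pushing the deadline to 4 August 2008.
The period was tolled for 163 days by the defendant's active military service (17 December 2007 to 28 May 2008), pushing the deadline to 14 January 2009.
Filing on 26 September 2008 beat the 14 January 2009 deadline — the action is timely.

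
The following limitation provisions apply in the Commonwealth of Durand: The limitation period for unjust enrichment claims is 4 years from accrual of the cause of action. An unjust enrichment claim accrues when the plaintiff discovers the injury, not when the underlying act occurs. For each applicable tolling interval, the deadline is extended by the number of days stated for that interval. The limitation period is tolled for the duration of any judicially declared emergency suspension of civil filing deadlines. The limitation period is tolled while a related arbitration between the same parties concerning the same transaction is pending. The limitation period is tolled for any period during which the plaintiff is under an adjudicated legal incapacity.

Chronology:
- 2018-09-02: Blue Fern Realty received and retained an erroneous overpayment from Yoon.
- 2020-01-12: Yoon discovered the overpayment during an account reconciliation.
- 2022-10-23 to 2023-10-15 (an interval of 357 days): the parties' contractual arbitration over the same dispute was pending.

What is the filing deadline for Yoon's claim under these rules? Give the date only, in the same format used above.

2025-01-03

Under the discovery rule, the claim accrued on 2020-01-12, when Yoon discovered the injury — not on the 2018-09-02 date of the underlying act.
4 years from 2020-01-12 is 2024-01-12.
The pending related arbitration from 2022-10-23 to 2023-10-15 tolled the period for 357 days, extending the deadline to 2025-01-03.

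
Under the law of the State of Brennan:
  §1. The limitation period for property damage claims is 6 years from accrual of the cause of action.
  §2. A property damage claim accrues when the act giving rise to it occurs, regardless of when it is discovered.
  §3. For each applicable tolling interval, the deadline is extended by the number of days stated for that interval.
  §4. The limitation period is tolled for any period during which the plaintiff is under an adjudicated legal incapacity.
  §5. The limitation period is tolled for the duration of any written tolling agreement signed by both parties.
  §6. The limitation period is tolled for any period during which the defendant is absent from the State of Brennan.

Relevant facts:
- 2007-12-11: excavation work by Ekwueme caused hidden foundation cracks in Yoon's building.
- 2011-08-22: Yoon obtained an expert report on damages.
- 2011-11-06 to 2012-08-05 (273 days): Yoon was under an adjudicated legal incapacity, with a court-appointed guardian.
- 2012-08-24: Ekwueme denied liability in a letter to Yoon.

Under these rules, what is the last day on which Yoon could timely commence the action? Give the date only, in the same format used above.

2014-09-10

The cause of action accrued on 2007-12-11, the date of the act.
Adding the 6 years base period to 2007-12-11 gives a deadline of 2013-12-11, before any tolling.
The period was tolled for 273 days by the plaintiff's legal incapacity (2011-11-06 to 2012-08-05), pushing the deadline to 2014-09-10.
Nothing else in the chronology tolls or restarts the period.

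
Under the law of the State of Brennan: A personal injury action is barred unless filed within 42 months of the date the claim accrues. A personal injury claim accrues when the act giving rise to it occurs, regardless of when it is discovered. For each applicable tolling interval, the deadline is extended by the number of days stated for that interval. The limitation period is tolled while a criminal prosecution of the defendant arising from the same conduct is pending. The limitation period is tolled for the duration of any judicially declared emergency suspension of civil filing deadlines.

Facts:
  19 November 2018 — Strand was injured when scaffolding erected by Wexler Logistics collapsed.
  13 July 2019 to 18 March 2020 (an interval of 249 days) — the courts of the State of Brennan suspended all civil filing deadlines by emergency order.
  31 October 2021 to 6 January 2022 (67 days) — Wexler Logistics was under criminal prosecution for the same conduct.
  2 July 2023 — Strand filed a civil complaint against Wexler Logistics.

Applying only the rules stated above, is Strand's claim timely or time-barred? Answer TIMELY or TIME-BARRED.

TIME-BARRED

The claim accrued on 19 November 2018, when the wrongful act occurred.
42 months from 19 November 2018 is 19 May 2022.
The period was tolled for 249 days by the emergency suspension of filing deadlines (13 July 2019 to 18 March 2020), pushing the deadline to 23 January 2023.
The pending criminal prosecution from 31 October 2021 to 6 January 2022 tolled the period for 67 days, extending the deadline to 31 March 2023.
The 2 July 2023 filing falls after the 31 March 2023 deadline; the claim is time-barred.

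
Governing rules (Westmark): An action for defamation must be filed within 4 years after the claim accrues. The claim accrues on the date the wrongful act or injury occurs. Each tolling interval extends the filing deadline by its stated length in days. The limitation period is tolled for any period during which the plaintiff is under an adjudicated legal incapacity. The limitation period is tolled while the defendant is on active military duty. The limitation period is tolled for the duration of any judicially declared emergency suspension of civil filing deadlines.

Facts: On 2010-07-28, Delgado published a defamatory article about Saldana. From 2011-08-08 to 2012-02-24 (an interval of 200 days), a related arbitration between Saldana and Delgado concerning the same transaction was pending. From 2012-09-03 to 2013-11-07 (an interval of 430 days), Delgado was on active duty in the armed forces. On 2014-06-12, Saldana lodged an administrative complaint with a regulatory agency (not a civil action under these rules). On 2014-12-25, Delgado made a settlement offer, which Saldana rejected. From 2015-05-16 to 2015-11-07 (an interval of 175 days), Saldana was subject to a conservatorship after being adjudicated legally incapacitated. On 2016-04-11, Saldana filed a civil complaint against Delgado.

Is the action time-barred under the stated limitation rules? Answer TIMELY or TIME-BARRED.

The limitation period began to run on 2010-07-28.
Adding the 4 years base period to 2010-07-28 gives a deadline of 2014-07-28, before any tolling.
The period was tolled for 430 days by the defendant's active military service (2012-09-03 to 2013-11-07), pushing the deadline to 2015-10-01.
Because the plaintiff's legal incapacity ran from 2015-05-16 to 2015-11-07, the deadline is extended by 175 days to 2016-03-24.
The pending related arbitration from 2011-08-08 to 2012-02-24 does not toll the period, because no stated rule makes a pending arbitration a tolling event.
Nothing else in the chronology tolls or restarts the period.
Saldana filed on 2016-04-11, after the 2016-03-24 deadline, so the action is time-barred.

TIME-BARRED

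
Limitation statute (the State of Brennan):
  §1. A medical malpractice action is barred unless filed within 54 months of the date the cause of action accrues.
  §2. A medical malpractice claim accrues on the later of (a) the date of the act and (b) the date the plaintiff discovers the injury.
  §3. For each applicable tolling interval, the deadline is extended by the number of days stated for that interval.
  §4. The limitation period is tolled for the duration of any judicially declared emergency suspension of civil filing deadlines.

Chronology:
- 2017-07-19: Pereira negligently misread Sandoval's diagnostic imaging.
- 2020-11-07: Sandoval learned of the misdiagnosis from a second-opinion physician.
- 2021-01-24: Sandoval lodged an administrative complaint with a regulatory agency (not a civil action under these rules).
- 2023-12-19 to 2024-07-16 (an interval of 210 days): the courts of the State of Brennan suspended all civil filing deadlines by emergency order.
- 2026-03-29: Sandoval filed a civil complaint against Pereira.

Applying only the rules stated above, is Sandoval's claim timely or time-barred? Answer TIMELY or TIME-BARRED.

Because discovery on 2020-11-07 post-dates the 2017-07-19 act, accrual under the later-of rule falls on 2020-11-07.
54 months from 2020-11-07 is 2025-05-07.
Because the emergency suspension of filing deadlines ran from 2023-12-19 to 2024-07-16, the deadline is extended by 210 days to 2025-12-03.
None of the other events listed affects the running of the period under the stated rules.
Filing on 2026-03-29 missed the 2025-12-03 deadline — the action is time-barred.

TIME-BARRED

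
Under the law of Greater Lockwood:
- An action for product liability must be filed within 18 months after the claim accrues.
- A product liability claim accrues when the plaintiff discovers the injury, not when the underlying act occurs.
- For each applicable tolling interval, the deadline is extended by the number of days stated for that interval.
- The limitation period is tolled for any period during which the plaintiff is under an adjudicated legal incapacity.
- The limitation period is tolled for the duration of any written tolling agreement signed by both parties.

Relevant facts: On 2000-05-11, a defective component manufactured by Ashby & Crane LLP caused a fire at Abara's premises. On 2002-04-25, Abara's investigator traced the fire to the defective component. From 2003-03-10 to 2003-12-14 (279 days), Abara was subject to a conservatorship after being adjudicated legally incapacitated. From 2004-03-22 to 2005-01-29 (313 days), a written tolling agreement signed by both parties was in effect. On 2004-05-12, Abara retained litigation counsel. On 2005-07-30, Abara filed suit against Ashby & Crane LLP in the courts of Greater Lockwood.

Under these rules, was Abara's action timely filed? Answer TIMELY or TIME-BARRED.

TIME-BARRED

The claim did not accrue until Abara discovered the injury on 2002-04-25; the 2000-05-11 act date does not start the clock under the stated rule.
18 months from 2002-04-25 is 2003-10-25.
The plaintiff's legal incapacity from 2003-03-10 to 2003-12-14 tolled the period for 279 days, extending the deadline to 2004-07-30.
The written tolling agreement from 2004-03-22 to 2005-01-29 tolled the period for 313 days, extending the deadline to 2005-06-08.
None of the other events listed affects the running of the period under the stated rules.
Abara filed on 2005-07-30, after the 2005-06-08 deadline, so the action is time-barred.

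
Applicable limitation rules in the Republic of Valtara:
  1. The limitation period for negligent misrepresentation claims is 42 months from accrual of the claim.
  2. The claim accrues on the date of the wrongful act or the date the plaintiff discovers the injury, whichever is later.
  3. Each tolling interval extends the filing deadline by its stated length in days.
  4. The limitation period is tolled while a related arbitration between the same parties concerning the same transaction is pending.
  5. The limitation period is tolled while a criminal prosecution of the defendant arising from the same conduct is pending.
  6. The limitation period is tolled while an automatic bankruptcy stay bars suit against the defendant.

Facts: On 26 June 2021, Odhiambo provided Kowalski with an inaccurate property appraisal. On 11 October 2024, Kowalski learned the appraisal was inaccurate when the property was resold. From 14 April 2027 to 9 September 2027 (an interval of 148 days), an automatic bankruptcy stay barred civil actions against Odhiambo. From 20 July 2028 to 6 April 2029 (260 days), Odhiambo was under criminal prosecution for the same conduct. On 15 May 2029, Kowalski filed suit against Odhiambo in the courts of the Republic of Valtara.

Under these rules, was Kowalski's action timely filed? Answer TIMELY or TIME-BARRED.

Taking the later of the act (26 June 2021) and discovery (11 October 2024), the claim accrued on 11 October 2024.
Adding the 42 months base period to 11 October 2024 gives a deadline of 11 April 2028, before any tolling.
The automatic bankruptcy stay from 14 April 2027 to 9 September 2027 tolled the period for 148 days, extending the deadline to 6 September 2028.
The period was tolled for 260 days by the pending criminal prosecution (20 July 2028 to 6 April 2029), pushing the deadline to 24 May 2029.
Kowalski filed on 15 May 2029, before the 24 May 2029 deadline, so the action is timely.

TIMELY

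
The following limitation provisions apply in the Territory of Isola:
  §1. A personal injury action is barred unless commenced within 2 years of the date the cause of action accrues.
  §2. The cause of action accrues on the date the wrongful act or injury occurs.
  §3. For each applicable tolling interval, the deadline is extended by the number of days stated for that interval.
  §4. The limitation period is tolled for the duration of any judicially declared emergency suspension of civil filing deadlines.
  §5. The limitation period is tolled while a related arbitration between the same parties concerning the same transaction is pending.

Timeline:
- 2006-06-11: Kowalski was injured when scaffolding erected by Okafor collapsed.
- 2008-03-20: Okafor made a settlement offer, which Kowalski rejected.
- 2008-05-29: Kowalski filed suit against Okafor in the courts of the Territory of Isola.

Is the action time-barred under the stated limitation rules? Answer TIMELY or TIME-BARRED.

TIMELY

The claim accrued on 2006-06-11, when the wrongful act occurred.
Adding the 2 years base period to 2006-06-11 gives a deadline of 2008-06-11, before any tolling.
None of the other events listed affects the running of the period under the stated rules.
Filing on 2008-05-29 beat the 2008-06-11 deadline — the action is timely.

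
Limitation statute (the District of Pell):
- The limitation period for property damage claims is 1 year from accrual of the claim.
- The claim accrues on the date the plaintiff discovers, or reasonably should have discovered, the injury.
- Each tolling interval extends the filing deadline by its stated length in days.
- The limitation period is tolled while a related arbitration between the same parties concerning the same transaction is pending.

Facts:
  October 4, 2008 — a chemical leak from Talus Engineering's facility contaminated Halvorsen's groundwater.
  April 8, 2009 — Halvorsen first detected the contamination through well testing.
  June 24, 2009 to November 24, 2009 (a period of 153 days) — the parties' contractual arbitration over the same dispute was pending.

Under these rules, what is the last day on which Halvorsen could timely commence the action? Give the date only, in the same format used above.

Accrual is tied to discovery, so the period began on April 8, 2009 rather than on October 4, 2008 when the act occurred.
1 year from April 8, 2009 is April 8, 2010.
The period was tolled for 153 days by the pending related arbitration (June 24, 2009 to November 24, 2009), pushing the deadline to September 8, 2010.

September 8, 2010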